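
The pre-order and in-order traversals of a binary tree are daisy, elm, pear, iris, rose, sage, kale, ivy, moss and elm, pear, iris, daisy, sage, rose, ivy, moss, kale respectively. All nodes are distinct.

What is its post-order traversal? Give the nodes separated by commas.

The first element of pre-order is the root; it splits in-order into left and right subtrees.
Root daisy: left subtree has 3 nodes {elm, pear, iris}, right has 5 {sage, rose, ivy, moss, kale}.
  Root elm: left subtree has 0 nodes { }, right has 2 {pear, iris}.
    Root pear: left subtree has 0 nodes { }, right has 1 {iris}.
  Root rose: left subtree has 1 node {sage}, right has 3 {ivy, moss, kale}.
    Root kale: left subtree has 2 nodes {ivy, moss}, right has 0 { }.
      Root ivy: left subtree has 0 nodes { }, right has 1 {moss}.

iris, pear, elm, sage, moss, ivy, kale, rose, daisy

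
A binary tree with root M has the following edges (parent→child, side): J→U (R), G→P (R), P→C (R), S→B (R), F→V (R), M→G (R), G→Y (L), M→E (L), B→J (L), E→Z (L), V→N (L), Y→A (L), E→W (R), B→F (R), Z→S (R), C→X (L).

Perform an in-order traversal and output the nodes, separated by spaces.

Z S J U B F N V E W M A Y G P X C

In-order visits the left subtree, then the node, then the right subtree.
At M: go left to E.
  At E: go left to Z.
    At Z: no left child.
    Visit Z.
    At Z: go right to S.
      At S: no left child.
      Visit S.
      At S: go right to B.
        At B: go left to J.
          At J: no left child.
          Visit J.
          At J: go right to U.
            U is a leaf — visit U.
        Visit B.
        At B: go right to F.
          At F: no left child.
          Visit F.
          At F: go right to V.
            At V: go left to N.
              N is a leaf — visit N.
            Visit V.
            At V: no right child.
  Visit E.
  At E: go right to W.
    W is a leaf — visit W.
Visit M.
At M: go right to G.
  At G: go left to Y.
    At Y: go left to A.
      A is a leaf — visit A.
    Visit Y.
    At Y: no right child.
  Visit G.
  At G: go right to P.
    At P: no left child.
    Visit P.
    At P: go right to C.
      At C: go left to X.
        X is a leaf — visit X.
      Visit C.
      At C: no right child.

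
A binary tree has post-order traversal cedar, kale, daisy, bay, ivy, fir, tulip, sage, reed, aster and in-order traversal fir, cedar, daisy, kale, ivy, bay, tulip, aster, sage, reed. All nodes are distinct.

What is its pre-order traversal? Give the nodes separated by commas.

The last element of post-order is the root; it splits in-order into left and right subtrees.
Root aster: left subtree has 7 nodes {fir, cedar, daisy, kale, ivy, bay, tulip}, right has 2 {sage, reed}.
  Root tulip: left subtree has 6 nodes {fir, cedar, daisy, kale, ivy, bay}, right has 0 { }.
    Root fir: left subtree has 0 nodes { }, right has 5 {cedar, daisy, kale, ivy, bay}.
      Root ivy: left subtree has 3 nodes {cedar, daisy, kale}, right has 1 {bay}.
        Root daisy: left subtree has 1 node {cedar}, right has 1 {kale}.
  Root reed: left subtree has 1 node {sage}, right has 0 { }.

aster, tulip, fir, ivy, daisy, cedar, kale, bay, reed, sage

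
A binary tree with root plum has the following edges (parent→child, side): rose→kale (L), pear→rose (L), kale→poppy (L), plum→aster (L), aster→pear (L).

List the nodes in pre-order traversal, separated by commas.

Pre-order visits the node, then its left subtree, then its right subtree.
Visit plum.
At plum: go left to aster.
  Visit aster.
  At aster: go left to pear.
    Visit pear.
    At pear: go left to rose.
      Visit rose.
      At rose: go left to kale.
        Visit kale.
        At kale: go left to poppy.
          poppy is a leaf — visit poppy.
        At kale: no right child.
      At rose: no right child.
    At pear: no right child.
  At aster: no right child.
At plum: no right child.

plum, aster, pear, rose, kale, poppy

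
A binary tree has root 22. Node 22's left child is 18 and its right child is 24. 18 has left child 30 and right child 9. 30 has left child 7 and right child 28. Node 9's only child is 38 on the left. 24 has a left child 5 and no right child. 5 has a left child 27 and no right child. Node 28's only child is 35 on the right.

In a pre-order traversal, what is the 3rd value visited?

30

Pre-order visits the node, then its left subtree, then its right subtree.
Visit 22.
At 22: go left to 18.
  Visit 18.
  At 18: go left to 30.
    Visit 30.
    At 30: go left to 7.
      7 is a leaf — visit 7.
    At 30: go right to 28.
      Visit 28.
      At 28: no left child.
      At 28: go right to 35.
        35 is a leaf — visit 35.
  At 18: go right to 9.
    Visit 9.
    At 9: go left to 38.
      38 is a leaf — visit 38.
    At 9: no right child.
At 22: go right to 24.
  Visit 24.
  At 24: go left to 5.
    Visit 5.
    At 5: go left to 27.
      27 is a leaf — visit 27.
    At 5: no right child.
  At 24: no right child.
Full pre-order sequence: 22, 18, 30, 7, 28, 35, 9, 38, 24, 5, 27.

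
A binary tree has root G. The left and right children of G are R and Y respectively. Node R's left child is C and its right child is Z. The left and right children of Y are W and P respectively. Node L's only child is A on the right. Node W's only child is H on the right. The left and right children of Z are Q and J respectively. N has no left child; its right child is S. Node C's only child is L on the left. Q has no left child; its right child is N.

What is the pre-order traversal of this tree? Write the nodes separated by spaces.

Pre-order visits the node, then its left subtree, then its right subtree.
Visit G.
At G: go left to R.
  Visit R.
  At R: go left to C.
    Visit C.
    At C: go left to L.
      Visit L.
      At L: no left child.
      At L: go right to A.
        A is a leaf — visit A.
    At C: no right child.
  At R: go right to Z.
    Visit Z.
    At Z: go left to Q.
      Visit Q.
      At Q: no left child.
      At Q: go right to N.
        Visit N.
        At N: no left child.
        At N: go right to S.
          S is a leaf — visit S.
    At Z: go right to J.
      J is a leaf — visit J.
At G: go right to Y.
  Visit Y.
  At Y: go left to W.
    Visit W.
    At W: no left child.
    At W: go right to H.
      H is a leaf — visit H.
  At Y: go right to P.
    P is a leaf — visit P.

G R C L A Z Q N S J Y W H P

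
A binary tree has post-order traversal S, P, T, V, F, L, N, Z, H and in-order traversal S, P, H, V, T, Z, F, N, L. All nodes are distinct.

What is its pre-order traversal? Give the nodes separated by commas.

H, P, S, Z, V, T, N, F, L

The last element of post-order is the root; it splits in-order into left and right subtrees.
Root H: left subtree has 2 nodes {S, P}, right has 6 {V, T, Z, F, N, L}.
  Root P: left subtree has 1 node {S}, right has 0 { }.
  Root Z: left subtree has 2 nodes {V, T}, right has 3 {F, N, L}.
    Root V: left subtree has 0 nodes { }, right has 1 {T}.
    Root N: left subtree has 1 node {F}, right has 1 {L}.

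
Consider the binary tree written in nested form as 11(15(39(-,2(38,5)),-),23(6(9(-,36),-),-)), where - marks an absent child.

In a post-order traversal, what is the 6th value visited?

Post-order visits the left subtree, then the right subtree, then the node.
At 11: go left to 15.
  At 15: go left to 39.
    At 39: no left child.
    At 39: go right to 2.
      At 2: go left to 38.
        38 is a leaf — visit 38.
      At 2: go right to 5.
        5 is a leaf — visit 5.
      Visit 2.
    Visit 39.
  At 15: no right child.
  Visit 15.
At 11: go right to 23.
  At 23: go left to 6.
    At 6: go left to 9.
      At 9: no left child.
      At 9: go right to 36.
        36 is a leaf — visit 36.
      Visit 9.
    At 6: no right child.
    Visit 6.
  At 23: no right child.
  Visit 23.
Visit 11.
Full post-order sequence: 38, 5, 2, 39, 15, 36, 9, 6, 23, 11.

36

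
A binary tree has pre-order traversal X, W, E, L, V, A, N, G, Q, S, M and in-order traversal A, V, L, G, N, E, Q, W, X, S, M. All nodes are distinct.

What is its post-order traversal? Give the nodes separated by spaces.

A V G N L Q E W M S X

The first element of pre-order is the root; it splits in-order into left and right subtrees.
Root X: left subtree has 8 nodes {A, V, L, G, N, E, Q, W}, right has 2 {S, M}.
  Root W: left subtree has 7 nodes {A, V, L, G, N, E, Q}, right has 0 { }.
    Root E: left subtree has 5 nodes {A, V, L, G, N}, right has 1 {Q}.
      Root L: left subtree has 2 nodes {A, V}, right has 2 {G, N}.
        Root V: left subtree has 1 node {A}, right has 0 { }.
        Root N: left subtree has 1 node {G}, right has 0 { }.
  Root S: left subtree has 0 nodes { }, right has 1 {M}.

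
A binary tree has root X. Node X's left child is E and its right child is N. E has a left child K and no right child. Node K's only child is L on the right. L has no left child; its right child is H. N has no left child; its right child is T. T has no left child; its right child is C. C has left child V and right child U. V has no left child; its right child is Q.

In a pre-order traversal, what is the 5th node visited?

H

Pre-order visits the node, then its left subtree, then its right subtree.
Visit X.
At X: go left to E.
  Visit E.
  At E: go left to K.
    Visit K.
    At K: no left child.
    At K: go right to L.
      Visit L.
      At L: no left child.
      At L: go right to H.
        H is a leaf — visit H.
  At E: no right child.
At X: go right to N.
  Visit N.
  At N: no left child.
  At N: go right to T.
    Visit T.
    At T: no left child.
    At T: go right to C.
      Visit C.
      At C: go left to V.
        Visit V.
        At V: no left child.
        At V: go right to Q.
          Q is a leaf — visit Q.
      At C: go right to U.
        U is a leaf — visit U.
Full pre-order sequence: X, E, K, L, H, N, T, C, V, Q, U.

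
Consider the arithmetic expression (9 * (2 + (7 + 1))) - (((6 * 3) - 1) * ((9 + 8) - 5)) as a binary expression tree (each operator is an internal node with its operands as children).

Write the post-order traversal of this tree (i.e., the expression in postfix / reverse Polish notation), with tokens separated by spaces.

Post-order on an expression tree gives postfix notation: for each operator, emit left operand, right operand, then the operator.

9 2 7 1 + + * 6 3 * 1 - 9 8 + 5 - * -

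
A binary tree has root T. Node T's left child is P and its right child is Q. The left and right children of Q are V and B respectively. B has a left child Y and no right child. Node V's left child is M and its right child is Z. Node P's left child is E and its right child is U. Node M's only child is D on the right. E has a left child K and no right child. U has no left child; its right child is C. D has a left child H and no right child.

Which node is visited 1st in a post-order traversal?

K

Post-order visits the left subtree, then the right subtree, then the node.
At T: go left to P.
  At P: go left to E.
    At E: go left to K.
      K is a leaf — visit K.
    At E: no right child.
    Visit E.
  At P: go right to U.
    At U: no left child.
    At U: go right to C.
      C is a leaf — visit C.
    Visit U.
  Visit P.
At T: go right to Q.
  At Q: go left to V.
    At V: go left to M.
      At M: no left child.
      At M: go right to D.
        At D: go left to H.
          H is a leaf — visit H.
        At D: no right child.
        Visit D.
      Visit M.
    At V: go right to Z.
      Z is a leaf — visit Z.
    Visit V.
  At Q: go right to B.
    At B: go left to Y.
      Y is a leaf — visit Y.
    At B: no right child.
    Visit B.
  Visit Q.
Visit T.
Full post-order sequence: K, E, C, U, P, H, D, M, Z, V, Y, B, Q, T.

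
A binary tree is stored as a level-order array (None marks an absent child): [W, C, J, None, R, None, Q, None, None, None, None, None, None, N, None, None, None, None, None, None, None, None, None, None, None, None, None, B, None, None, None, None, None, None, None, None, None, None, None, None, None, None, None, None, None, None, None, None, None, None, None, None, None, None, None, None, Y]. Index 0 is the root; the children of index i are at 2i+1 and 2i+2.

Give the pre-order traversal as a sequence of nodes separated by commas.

W, C, R, J, Q, N, B, Y

Pre-order visits the node, then its left subtree, then its right subtree.
Visit W.
At W: go left to C.
  Visit C.
  At C: no left child.
  At C: go right to R.
    R is a leaf — visit R.
At W: go right to J.
  Visit J.
  At J: no left child.
  At J: go right to Q.
    Visit Q.
    At Q: go left to N.
      Visit N.
      At N: go left to B.
        Visit B.
        At B: no left child.
        At B: go right to Y.
          Y is a leaf — visit Y.
      At N: no right child.
    At Q: no right child.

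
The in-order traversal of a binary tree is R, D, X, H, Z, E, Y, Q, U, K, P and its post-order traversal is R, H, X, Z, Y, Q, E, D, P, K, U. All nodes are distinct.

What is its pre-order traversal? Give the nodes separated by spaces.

U D R E Z X H Q Y K P

The last element of post-order is the root; it splits in-order into left and right subtrees.
Root U: left subtree has 8 nodes {R, D, X, H, Z, E, Y, Q}, right has 2 {K, P}.
  Root D: left subtree has 1 node {R}, right has 6 {X, H, Z, E, Y, Q}.
    Root E: left subtree has 3 nodes {X, H, Z}, right has 2 {Y, Q}.
      Root Z: left subtree has 2 nodes {X, H}, right has 0 { }.
        Root X: left subtree has 0 nodes { }, right has 1 {H}.
      Root Q: left subtree has 1 node {Y}, right has 0 { }.
  Root K: left subtree has 0 nodes { }, right has 1 {P}.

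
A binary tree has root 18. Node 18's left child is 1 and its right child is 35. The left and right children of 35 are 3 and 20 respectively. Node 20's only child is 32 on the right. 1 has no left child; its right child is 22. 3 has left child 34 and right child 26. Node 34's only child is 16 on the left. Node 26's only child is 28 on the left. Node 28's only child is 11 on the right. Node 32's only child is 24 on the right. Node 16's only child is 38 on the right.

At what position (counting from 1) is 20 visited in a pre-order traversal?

Pre-order visits the node, then its left subtree, then its right subtree.
Visit 18.
At 18: go left to 1.
  Visit 1.
  At 1: no left child.
  At 1: go right to 22.
    22 is a leaf — visit 22.
At 18: go right to 35.
  Visit 35.
  At 35: go left to 3.
    Visit 3.
    At 3: go left to 34.
      Visit 34.
      At 34: go left to 16.
        Visit 16.
        At 16: no left child.
        At 16: go right to 38.
          38 is a leaf — visit 38.
      At 34: no right child.
    At 3: go right to 26.
      Visit 26.
      At 26: go left to 28.
        Visit 28.
        At 28: no left child.
        At 28: go right to 11.
          11 is a leaf — visit 11.
      At 26: no right child.
  At 35: go right to 20.
    Visit 20.
    At 20: no left child.
    At 20: go right to 32.
      Visit 32.
      At 32: no left child.
      At 32: go right to 24.
        24 is a leaf — visit 24.
Full pre-order sequence: 18, 1, 22, 35, 3, 34, 16, 38, 26, 28, 11, 20, 32, 24.

12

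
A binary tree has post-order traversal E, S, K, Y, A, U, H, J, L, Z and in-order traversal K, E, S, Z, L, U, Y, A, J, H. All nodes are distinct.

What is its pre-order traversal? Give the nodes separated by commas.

Z, K, S, E, L, J, U, A, Y, H

The last element of post-order is the root; it splits in-order into left and right subtrees.
Root Z: left subtree has 3 nodes {K, E, S}, right has 6 {L, U, Y, A, J, H}.
  Root K: left subtree has 0 nodes { }, right has 2 {E, S}.
    Root S: left subtree has 1 node {E}, right has 0 { }.
  Root L: left subtree has 0 nodes { }, right has 5 {U, Y, A, J, H}.
    Root J: left subtree has 3 nodes {U, Y, A}, right has 1 {H}.
      Root U: left subtree has 0 nodes { }, right has 2 {Y, A}.
        Root A: left subtree has 1 node {Y}, right has 0 { }.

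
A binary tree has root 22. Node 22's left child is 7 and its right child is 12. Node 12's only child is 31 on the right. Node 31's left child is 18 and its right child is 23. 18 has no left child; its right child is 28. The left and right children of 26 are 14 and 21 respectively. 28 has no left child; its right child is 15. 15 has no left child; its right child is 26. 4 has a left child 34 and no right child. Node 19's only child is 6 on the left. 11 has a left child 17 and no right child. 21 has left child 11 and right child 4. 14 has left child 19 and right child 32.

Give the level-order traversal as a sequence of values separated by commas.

22, 7, 12, 31, 18, 23, 28, 15, 26, 14, 21, 19, 32, 11, 4, 6, 17, 34

Level-order visits nodes level by level from the root, left to right within each level.
Level 0: 22
Level 1: 7, 12
Level 2: 31
Level 3: 18, 23
Level 4: 28
Level 5: 15
Level 6: 26
Level 7: 14, 21
Level 8: 19, 32, 11, 4
Level 9: 6, 17, 34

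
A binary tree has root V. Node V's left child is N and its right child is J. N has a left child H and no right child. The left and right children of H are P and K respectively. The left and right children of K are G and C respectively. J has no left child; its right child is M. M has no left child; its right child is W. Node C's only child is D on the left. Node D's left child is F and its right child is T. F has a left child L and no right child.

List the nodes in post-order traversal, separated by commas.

Post-order visits the left subtree, then the right subtree, then the node.
At V: go left to N.
  At N: go left to H.
    At H: go left to P.
      P is a leaf — visit P.
    At H: go right to K.
      At K: go left to G.
        G is a leaf — visit G.
      At K: go right to C.
        At C: go left to D.
          At D: go left to F.
            At F: go left to L.
              L is a leaf — visit L.
            At F: no right child.
            Visit F.
          At D: go right to T.
            T is a leaf — visit T.
          Visit D.
        At C: no right child.
        Visit C.
      Visit K.
    Visit H.
  At N: no right child.
  Visit N.
At V: go right to J.
  At J: no left child.
  At J: go right to M.
    At M: no left child.
    At M: go right to W.
      W is a leaf — visit W.
    Visit M.
  Visit J.
Visit V.

P, G, L, F, T, D, C, K, H, N, W, M, J, V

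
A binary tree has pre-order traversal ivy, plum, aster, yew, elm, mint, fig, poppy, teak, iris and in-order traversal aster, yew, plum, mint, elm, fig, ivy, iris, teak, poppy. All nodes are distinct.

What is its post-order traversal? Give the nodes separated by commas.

The first element of pre-order is the root; it splits in-order into left and right subtrees.
Root ivy: left subtree has 6 nodes {aster, yew, plum, mint, elm, fig}, right has 3 {iris, teak, poppy}.
  Root plum: left subtree has 2 nodes {aster, yew}, right has 3 {mint, elm, fig}.
    Root aster: left subtree has 0 nodes { }, right has 1 {yew}.
    Root elm: left subtree has 1 node {mint}, right has 1 {fig}.
  Root poppy: left subtree has 2 nodes {iris, teak}, right has 0 { }.
    Root teak: left subtree has 1 node {iris}, right has 0 { }.

yew, aster, mint, fig, elm, plum, iris, teak, poppy, ivy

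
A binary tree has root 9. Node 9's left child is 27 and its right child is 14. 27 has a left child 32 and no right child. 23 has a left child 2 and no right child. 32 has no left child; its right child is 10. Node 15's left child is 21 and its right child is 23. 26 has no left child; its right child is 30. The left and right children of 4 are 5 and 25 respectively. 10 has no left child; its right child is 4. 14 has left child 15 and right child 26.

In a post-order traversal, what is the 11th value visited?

30

Post-order visits the left subtree, then the right subtree, then the node.
At 9: go left to 27.
  At 27: go left to 32.
    At 32: no left child.
    At 32: go right to 10.
      At 10: no left child.
      At 10: go right to 4.
        At 4: go left to 5.
          5 is a leaf — visit 5.
        At 4: go right to 25.
          25 is a leaf — visit 25.
        Visit 4.
      Visit 10.
    Visit 32.
  At 27: no right child.
  Visit 27.
At 9: go right to 14.
  At 14: go left to 15.
    At 15: go left to 21.
      21 is a leaf — visit 21.
    At 15: go right to 23.
      At 23: go left to 2.
        2 is a leaf — visit 2.
      At 23: no right child.
      Visit 23.
    Visit 15.
  At 14: go right to 26.
    At 26: no left child.
    At 26: go right to 30.
      30 is a leaf — visit 30.
    Visit 26.
  Visit 14.
Visit 9.
Full post-order sequence: 5, 25, 4, 10, 32, 27, 21, 2, 23, 15, 30, 26, 14, 9.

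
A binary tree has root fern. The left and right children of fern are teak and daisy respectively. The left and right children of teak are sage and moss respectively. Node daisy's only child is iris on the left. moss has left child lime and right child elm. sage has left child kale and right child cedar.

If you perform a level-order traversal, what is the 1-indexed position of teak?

Level-order visits nodes level by level from the root, left to right within each level.
Level 0: fern
Level 1: teak, daisy
Level 2: sage, moss, iris
Level 3: kale, cedar, lime, elm
Full level-order sequence: fern, teak, daisy, sage, moss, iris, kale, cedar, lime, elm.

2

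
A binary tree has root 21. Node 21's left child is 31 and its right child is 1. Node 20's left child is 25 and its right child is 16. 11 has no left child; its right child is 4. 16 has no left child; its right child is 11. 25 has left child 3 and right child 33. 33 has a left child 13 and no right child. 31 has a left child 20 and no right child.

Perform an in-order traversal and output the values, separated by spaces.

3 25 13 33 20 16 11 4 31 21 1

In-order visits the left subtree, then the node, then the right subtree.
At 21: go left to 31.
  At 31: go left to 20.
    At 20: go left to 25.
      At 25: go left to 3.
        3 is a leaf — visit 3.
      Visit 25.
      At 25: go right to 33.
        At 33: go left to 13.
          13 is a leaf — visit 13.
        Visit 33.
        At 33: no right child.
    Visit 20.
    At 20: go right to 16.
      At 16: no left child.
      Visit 16.
      At 16: go right to 11.
        At 11: no left child.
        Visit 11.
        At 11: go right to 4.
          4 is a leaf — visit 4.
  Visit 31.
  At 31: no right child.
Visit 21.
At 21: go right to 1.
  1 is a leaf — visit 1.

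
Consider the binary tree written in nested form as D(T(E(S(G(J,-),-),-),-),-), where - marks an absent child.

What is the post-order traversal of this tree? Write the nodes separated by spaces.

Post-order visits the left subtree, then the right subtree, then the node.
At D: go left to T.
  At T: go left to E.
    At E: go left to S.
      At S: go left to G.
        At G: go left to J.
          J is a leaf — visit J.
        At G: no right child.
        Visit G.
      At S: no right child.
      Visit S.
    At E: no right child.
    Visit E.
  At T: no right child.
  Visit T.
At D: no right child.
Visit D.

J G S E T D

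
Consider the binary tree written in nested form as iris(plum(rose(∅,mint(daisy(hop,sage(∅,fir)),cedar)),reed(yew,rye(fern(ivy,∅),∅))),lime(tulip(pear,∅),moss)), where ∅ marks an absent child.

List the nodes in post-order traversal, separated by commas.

Post-order visits the left subtree, then the right subtree, then the node.
At iris: go left to plum.
  At plum: go left to rose.
    At rose: no left child.
    At rose: go right to mint.
      At mint: go left to daisy.
        At daisy: go left to hop.
          hop is a leaf — visit hop.
        At daisy: go right to sage.
          At sage: no left child.
          At sage: go right to fir.
            fir is a leaf — visit fir.
          Visit sage.
        Visit daisy.
      At mint: go right to cedar.
        cedar is a leaf — visit cedar.
      Visit mint.
    Visit rose.
  At plum: go right to reed.
    At reed: go left to yew.
      yew is a leaf — visit yew.
    At reed: go right to rye.
      At rye: go left to fern.
        At fern: go left to ivy.
          ivy is a leaf — visit ivy.
        At fern: no right child.
        Visit fern.
      At rye: no right child.
      Visit rye.
    Visit reed.
  Visit plum.
At iris: go right to lime.
  At lime: go left to tulip.
    At tulip: go left to pear.
      pear is a leaf — visit pear.
    At tulip: no right child.
    Visit tulip.
  At lime: go right to moss.
    moss is a leaf — visit moss.
  Visit lime.
Visit iris.

hop, fir, sage, daisy, cedar, mint, rose, yew, ivy, fern, rye, reed, plum, pear, tulip, moss, lime, iris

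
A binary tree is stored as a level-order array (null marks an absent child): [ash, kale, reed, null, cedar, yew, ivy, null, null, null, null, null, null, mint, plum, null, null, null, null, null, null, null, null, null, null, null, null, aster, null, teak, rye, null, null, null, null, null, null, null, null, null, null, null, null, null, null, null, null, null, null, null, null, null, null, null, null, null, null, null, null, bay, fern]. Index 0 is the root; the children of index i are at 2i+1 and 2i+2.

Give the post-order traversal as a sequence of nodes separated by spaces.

cedar kale yew aster mint bay fern teak rye plum ivy reed ash

Post-order visits the left subtree, then the right subtree, then the node.
At ash: go left to kale.
  At kale: no left child.
  At kale: go right to cedar.
    cedar is a leaf — visit cedar.
  Visit kale.
At ash: go right to reed.
  At reed: go left to yew.
    yew is a leaf — visit yew.
  At reed: go right to ivy.
    At ivy: go left to mint.
      At mint: go left to aster.
        aster is a leaf — visit aster.
      At mint: no right child.
      Visit mint.
    At ivy: go right to plum.
      At plum: go left to teak.
        At teak: go left to bay.
          bay is a leaf — visit bay.
        At teak: go right to fern.
          fern is a leaf — visit fern.
        Visit teak.
      At plum: go right to rye.
        rye is a leaf — visit rye.
      Visit plum.
    Visit ivy.
  Visit reed.
Visit ash.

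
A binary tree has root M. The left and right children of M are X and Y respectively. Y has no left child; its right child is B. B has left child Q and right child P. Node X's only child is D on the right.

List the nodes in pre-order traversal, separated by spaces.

Pre-order visits the node, then its left subtree, then its right subtree.
Visit M.
At M: go left to X.
  Visit X.
  At X: no left child.
  At X: go right to D.
    D is a leaf — visit D.
At M: go right to Y.
  Visit Y.
  At Y: no left child.
  At Y: go right to B.
    Visit B.
    At B: go left to Q.
      Q is a leaf — visit Q.
    At B: go right to P.
      P is a leaf — visit P.

M X D Y B Q P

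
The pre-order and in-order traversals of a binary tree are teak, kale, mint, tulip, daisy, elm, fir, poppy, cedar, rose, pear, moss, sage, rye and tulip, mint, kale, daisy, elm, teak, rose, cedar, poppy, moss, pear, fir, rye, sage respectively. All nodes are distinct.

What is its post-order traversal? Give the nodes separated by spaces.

tulip mint elm daisy kale rose cedar moss pear poppy rye sage fir teak

The first element of pre-order is the root; it splits in-order into left and right subtrees.
Root teak: left subtree has 5 nodes {tulip, mint, kale, daisy, elm}, right has 8 {rose, cedar, poppy, moss, pear, fir, rye, sage}.
  Root kale: left subtree has 2 nodes {tulip, mint}, right has 2 {daisy, elm}.
    Root mint: left subtree has 1 node {tulip}, right has 0 { }.
    Root daisy: left subtree has 0 nodes { }, right has 1 {elm}.
  Root fir: left subtree has 5 nodes {rose, cedar, poppy, moss, pear}, right has 2 {rye, sage}.
    Root poppy: left subtree has 2 nodes {rose, cedar}, right has 2 {moss, pear}.
      Root cedar: left subtree has 1 node {rose}, right has 0 { }.
      Root pear: left subtree has 1 node {moss}, right has 0 { }.
    Root sage: left subtree has 1 node {rye}, right has 0 { }.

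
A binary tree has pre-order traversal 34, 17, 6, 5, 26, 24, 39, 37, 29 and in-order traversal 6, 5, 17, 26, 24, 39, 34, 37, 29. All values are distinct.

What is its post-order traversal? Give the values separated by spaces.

The first element of pre-order is the root; it splits in-order into left and right subtrees.
Root 34: left subtree has 6 nodes {6, 5, 17, 26, 24, 39}, right has 2 {37, 29}.
  Root 17: left subtree has 2 nodes {6, 5}, right has 3 {26, 24, 39}.
    Root 6: left subtree has 0 nodes { }, right has 1 {5}.
    Root 26: left subtree has 0 nodes { }, right has 2 {24, 39}.
      Root 24: left subtree has 0 nodes { }, right has 1 {39}.
  Root 37: left subtree has 0 nodes { }, right has 1 {29}.

5 6 39 24 26 17 29 37 34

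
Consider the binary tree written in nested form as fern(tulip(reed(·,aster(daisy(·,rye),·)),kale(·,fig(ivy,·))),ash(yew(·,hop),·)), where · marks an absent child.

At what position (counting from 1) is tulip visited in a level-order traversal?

Level-order visits nodes level by level from the root, left to right within each level.
Level 0: fern
Level 1: tulip, ash
Level 2: reed, kale, yew
Level 3: aster, fig, hop
Level 4: daisy, ivy
Level 5: rye
Full level-order sequence: fern, tulip, ash, reed, kale, yew, aster, fig, hop, daisy, ivy, rye.

2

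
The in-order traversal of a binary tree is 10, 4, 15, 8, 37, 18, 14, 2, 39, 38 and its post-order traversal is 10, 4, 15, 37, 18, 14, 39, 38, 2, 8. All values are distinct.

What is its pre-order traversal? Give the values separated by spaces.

The last element of post-order is the root; it splits in-order into left and right subtrees.
Root 8: left subtree has 3 nodes {10, 4, 15}, right has 6 {37, 18, 14, 2, 39, 38}.
  Root 15: left subtree has 2 nodes {10, 4}, right has 0 { }.
    Root 4: left subtree has 1 node {10}, right has 0 { }.
  Root 2: left subtree has 3 nodes {37, 18, 14}, right has 2 {39, 38}.
    Root 14: left subtree has 2 nodes {37, 18}, right has 0 { }.
      Root 18: left subtree has 1 node {37}, right has 0 { }.
    Root 38: left subtree has 1 node {39}, right has 0 { }.

8 15 4 10 2 14 18 37 38 39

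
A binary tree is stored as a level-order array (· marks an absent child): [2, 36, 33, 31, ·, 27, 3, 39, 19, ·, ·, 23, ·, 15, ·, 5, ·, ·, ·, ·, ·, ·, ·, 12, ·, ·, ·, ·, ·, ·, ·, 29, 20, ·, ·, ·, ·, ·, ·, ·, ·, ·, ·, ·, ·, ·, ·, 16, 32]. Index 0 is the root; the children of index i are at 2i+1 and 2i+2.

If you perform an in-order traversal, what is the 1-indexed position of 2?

8

In-order visits the left subtree, then the node, then the right subtree.
At 2: go left to 36.
  At 36: go left to 31.
    At 31: go left to 39.
      At 39: go left to 5.
        At 5: go left to 29.
          29 is a leaf — visit 29.
        Visit 5.
        At 5: go right to 20.
          20 is a leaf — visit 20.
      Visit 39.
      At 39: no right child.
    Visit 31.
    At 31: go right to 19.
      19 is a leaf — visit 19.
  Visit 36.
  At 36: no right child.
Visit 2.
At 2: go right to 33.
  At 33: go left to 27.
    At 27: go left to 23.
      At 23: go left to 12.
        At 12: go left to 16.
          16 is a leaf — visit 16.
        Visit 12.
        At 12: go right to 32.
          32 is a leaf — visit 32.
      Visit 23.
      At 23: no right child.
    Visit 27.
    At 27: no right child.
  Visit 33.
  At 33: go right to 3.
    At 3: go left to 15.
      15 is a leaf — visit 15.
    Visit 3.
    At 3: no right child.
Full in-order sequence: 29, 5, 20, 39, 31, 19, 36, 2, 16, 12, 32, 23, 27, 33, 15, 3.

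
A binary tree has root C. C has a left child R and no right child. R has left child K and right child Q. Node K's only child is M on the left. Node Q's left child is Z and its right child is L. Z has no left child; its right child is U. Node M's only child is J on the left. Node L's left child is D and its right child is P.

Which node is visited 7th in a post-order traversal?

P

Post-order visits the left subtree, then the right subtree, then the node.
At C: go left to R.
  At R: go left to K.
    At K: go left to M.
      At M: go left to J.
        J is a leaf — visit J.
      At M: no right child.
      Visit M.
    At K: no right child.
    Visit K.
  At R: go right to Q.
    At Q: go left to Z.
      At Z: no left child.
      At Z: go right to U.
        U is a leaf — visit U.
      Visit Z.
    At Q: go right to L.
      At L: go left to D.
        D is a leaf — visit D.
      At L: go right to P.
        P is a leaf — visit P.
      Visit L.
    Visit Q.
  Visit R.
At C: no right child.
Visit C.
Full post-order sequence: J, M, K, U, Z, D, P, L, Q, R, C.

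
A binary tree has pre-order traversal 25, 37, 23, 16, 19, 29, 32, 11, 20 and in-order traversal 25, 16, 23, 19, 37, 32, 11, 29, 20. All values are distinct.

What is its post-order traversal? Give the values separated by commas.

The first element of pre-order is the root; it splits in-order into left and right subtrees.
Root 25: left subtree has 0 nodes { }, right has 8 {16, 23, 19, 37, 32, 11, 29, 20}.
  Root 37: left subtree has 3 nodes {16, 23, 19}, right has 4 {32, 11, 29, 20}.
    Root 23: left subtree has 1 node {16}, right has 1 {19}.
    Root 29: left subtree has 2 nodes {32, 11}, right has 1 {20}.
      Root 32: left subtree has 0 nodes { }, right has 1 {11}.

16, 19, 23, 11, 32, 20, 29, 37, 25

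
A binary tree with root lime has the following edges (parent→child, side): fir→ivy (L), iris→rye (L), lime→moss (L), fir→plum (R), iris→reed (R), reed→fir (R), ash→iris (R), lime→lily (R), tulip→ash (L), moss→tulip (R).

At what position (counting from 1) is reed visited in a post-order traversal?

Post-order visits the left subtree, then the right subtree, then the node.
At lime: go left to moss.
  At moss: no left child.
  At moss: go right to tulip.
    At tulip: go left to ash.
      At ash: no left child.
      At ash: go right to iris.
        At iris: go left to rye.
          rye is a leaf — visit rye.
        At iris: go right to reed.
          At reed: no left child.
          At reed: go right to fir.
            At fir: go left to ivy.
              ivy is a leaf — visit ivy.
            At fir: go right to plum.
              plum is a leaf — visit plum.
            Visit fir.
          Visit reed.
        Visit iris.
      Visit ash.
    At tulip: no right child.
    Visit tulip.
  Visit moss.
At lime: go right to lily.
  lily is a leaf — visit lily.
Visit lime.
Full post-order sequence: rye, ivy, plum, fir, reed, iris, ash, tulip, moss, lily, lime.

5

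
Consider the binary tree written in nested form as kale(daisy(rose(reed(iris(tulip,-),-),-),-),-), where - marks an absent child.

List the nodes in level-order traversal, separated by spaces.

Level-order visits nodes level by level from the root, left to right within each level.
Level 0: kale
Level 1: daisy
Level 2: rose
Level 3: reed
Level 4: iris
Level 5: tulip

kale daisy rose reed iris tulip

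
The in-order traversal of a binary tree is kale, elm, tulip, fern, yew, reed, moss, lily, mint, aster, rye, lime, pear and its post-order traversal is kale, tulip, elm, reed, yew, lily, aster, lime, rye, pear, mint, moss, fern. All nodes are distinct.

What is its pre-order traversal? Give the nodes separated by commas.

The last element of post-order is the root; it splits in-order into left and right subtrees.
Root fern: left subtree has 3 nodes {kale, elm, tulip}, right has 9 {yew, reed, moss, lily, mint, aster, rye, lime, pear}.
  Root elm: left subtree has 1 node {kale}, right has 1 {tulip}.
  Root moss: left subtree has 2 nodes {yew, reed}, right has 6 {lily, mint, aster, rye, lime, pear}.
    Root yew: left subtree has 0 nodes { }, right has 1 {reed}.
    Root mint: left subtree has 1 node {lily}, right has 4 {aster, rye, lime, pear}.
      Root pear: left subtree has 3 nodes {aster, rye, lime}, right has 0 { }.
        Root rye: left subtree has 1 node {aster}, right has 1 {lime}.

fern, elm, kale, tulip, moss, yew, reed, mint, lily, pear, rye, aster, lime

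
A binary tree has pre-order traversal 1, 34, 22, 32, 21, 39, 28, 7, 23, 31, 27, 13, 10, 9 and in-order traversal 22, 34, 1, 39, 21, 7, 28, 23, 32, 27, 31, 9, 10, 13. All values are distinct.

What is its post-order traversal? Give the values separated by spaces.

The first element of pre-order is the root; it splits in-order into left and right subtrees.
Root 1: left subtree has 2 nodes {22, 34}, right has 11 {39, 21, 7, 28, 23, 32, 27, 31, 9, 10, 13}.
  Root 34: left subtree has 1 node {22}, right has 0 { }.
  Root 32: left subtree has 5 nodes {39, 21, 7, 28, 23}, right has 5 {27, 31, 9, 10, 13}.
    Root 21: left subtree has 1 node {39}, right has 3 {7, 28, 23}.
      Root 28: left subtree has 1 node {7}, right has 1 {23}.
    Root 31: left subtree has 1 node {27}, right has 3 {9, 10, 13}.
      Root 13: left subtree has 2 nodes {9, 10}, right has 0 { }.
        Root 10: left subtree has 1 node {9}, right has 0 { }.

22 34 39 7 23 28 21 27 9 10 13 31 32 1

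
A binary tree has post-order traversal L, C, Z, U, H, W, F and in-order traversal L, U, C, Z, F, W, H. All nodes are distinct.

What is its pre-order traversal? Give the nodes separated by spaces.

F U L Z C W H

The last element of post-order is the root; it splits in-order into left and right subtrees.
Root F: left subtree has 4 nodes {L, U, C, Z}, right has 2 {W, H}.
  Root U: left subtree has 1 node {L}, right has 2 {C, Z}.
    Root Z: left subtree has 1 node {C}, right has 0 { }.
  Root W: left subtree has 0 nodes { }, right has 1 {H}.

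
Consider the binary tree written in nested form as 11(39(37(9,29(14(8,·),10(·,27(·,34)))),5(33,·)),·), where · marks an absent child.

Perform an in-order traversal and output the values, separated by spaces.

In-order visits the left subtree, then the node, then the right subtree.
At 11: go left to 39.
  At 39: go left to 37.
    At 37: go left to 9.
      9 is a leaf — visit 9.
    Visit 37.
    At 37: go right to 29.
      At 29: go left to 14.
        At 14: go left to 8.
          8 is a leaf — visit 8.
        Visit 14.
        At 14: no right child.
      Visit 29.
      At 29: go right to 10.
        At 10: no left child.
        Visit 10.
        At 10: go right to 27.
          At 27: no left child.
          Visit 27.
          At 27: go right to 34.
            34 is a leaf — visit 34.
  Visit 39.
  At 39: go right to 5.
    At 5: go left to 33.
      33 is a leaf — visit 33.
    Visit 5.
    At 5: no right child.
Visit 11.
At 11: no right child.

9 37 8 14 29 10 27 34 39 33 5 11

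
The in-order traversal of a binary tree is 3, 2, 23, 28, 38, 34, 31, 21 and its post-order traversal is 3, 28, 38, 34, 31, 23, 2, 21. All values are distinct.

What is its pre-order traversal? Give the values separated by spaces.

21 2 3 23 31 34 38 28

The last element of post-order is the root; it splits in-order into left and right subtrees.
Root 21: left subtree has 7 nodes {3, 2, 23, 28, 38, 34, 31}, right has 0 { }.
  Root 2: left subtree has 1 node {3}, right has 5 {23, 28, 38, 34, 31}.
    Root 23: left subtree has 0 nodes { }, right has 4 {28, 38, 34, 31}.
      Root 31: left subtree has 3 nodes {28, 38, 34}, right has 0 { }.
        Root 34: left subtree has 2 nodes {28, 38}, right has 0 { }.
          Root 38: left subtree has 1 node {28}, right has 0 { }.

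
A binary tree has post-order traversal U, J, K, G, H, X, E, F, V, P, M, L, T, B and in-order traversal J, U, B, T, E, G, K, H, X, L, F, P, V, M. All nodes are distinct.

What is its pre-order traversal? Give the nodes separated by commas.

B, J, U, T, L, E, X, H, G, K, M, P, F, V

The last element of post-order is the root; it splits in-order into left and right subtrees.
Root B: left subtree has 2 nodes {J, U}, right has 11 {T, E, G, K, H, X, L, F, P, V, M}.
  Root J: left subtree has 0 nodes { }, right has 1 {U}.
  Root T: left subtree has 0 nodes { }, right has 10 {E, G, K, H, X, L, F, P, V, M}.
    Root L: left subtree has 5 nodes {E, G, K, H, X}, right has 4 {F, P, V, M}.
      Root E: left subtree has 0 nodes { }, right has 4 {G, K, H, X}.
        Root X: left subtree has 3 nodes {G, K, H}, right has 0 { }.
          Root H: left subtree has 2 nodes {G, K}, right has 0 { }.
            Root G: left subtree has 0 nodes { }, right has 1 {K}.
      Root M: left subtree has 3 nodes {F, P, V}, right has 0 { }.
        Root P: left subtree has 1 node {F}, right has 1 {V}.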